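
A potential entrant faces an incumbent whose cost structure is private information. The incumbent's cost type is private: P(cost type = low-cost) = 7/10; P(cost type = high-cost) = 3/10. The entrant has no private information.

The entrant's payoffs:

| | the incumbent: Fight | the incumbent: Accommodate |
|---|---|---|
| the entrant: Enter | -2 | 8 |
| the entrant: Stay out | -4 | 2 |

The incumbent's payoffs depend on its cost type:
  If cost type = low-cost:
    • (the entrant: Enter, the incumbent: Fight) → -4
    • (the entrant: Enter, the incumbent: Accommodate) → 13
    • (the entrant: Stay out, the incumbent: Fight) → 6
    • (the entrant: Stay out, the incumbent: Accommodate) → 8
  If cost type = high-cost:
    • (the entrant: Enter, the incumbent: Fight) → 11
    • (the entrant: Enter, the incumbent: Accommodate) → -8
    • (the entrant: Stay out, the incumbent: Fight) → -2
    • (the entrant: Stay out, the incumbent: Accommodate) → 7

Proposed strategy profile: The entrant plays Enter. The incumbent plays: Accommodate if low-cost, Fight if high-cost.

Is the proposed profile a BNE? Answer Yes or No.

Yes

The entrant plays Enter: E[Enter] = 7/10·(8) + 3/10·(-2) = 5; E[Stay out] = 1/5. Best-responding. ✓
The incumbent (cost type low-cost), facing Enter: Fight gives -4, Accommodate gives 13. Proposed Accommodate is best. ✓
The incumbent (cost type high-cost), facing Enter: Fight gives 11, Accommodate gives -8. Proposed Fight is best. ✓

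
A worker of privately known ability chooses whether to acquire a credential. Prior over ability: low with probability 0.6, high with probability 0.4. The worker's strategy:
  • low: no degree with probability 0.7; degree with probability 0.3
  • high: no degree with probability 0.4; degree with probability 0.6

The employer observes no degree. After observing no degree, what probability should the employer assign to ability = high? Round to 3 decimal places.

Apply Bayes' rule using the sender's strategy as the likelihood.
P(no degree) = 0.6·0.7 + 0.4·0.4 = 0.58
P(high | no degree) = (0.4·0.4) / 0.58 = 0.16 / 0.58 = 0.275862

0.276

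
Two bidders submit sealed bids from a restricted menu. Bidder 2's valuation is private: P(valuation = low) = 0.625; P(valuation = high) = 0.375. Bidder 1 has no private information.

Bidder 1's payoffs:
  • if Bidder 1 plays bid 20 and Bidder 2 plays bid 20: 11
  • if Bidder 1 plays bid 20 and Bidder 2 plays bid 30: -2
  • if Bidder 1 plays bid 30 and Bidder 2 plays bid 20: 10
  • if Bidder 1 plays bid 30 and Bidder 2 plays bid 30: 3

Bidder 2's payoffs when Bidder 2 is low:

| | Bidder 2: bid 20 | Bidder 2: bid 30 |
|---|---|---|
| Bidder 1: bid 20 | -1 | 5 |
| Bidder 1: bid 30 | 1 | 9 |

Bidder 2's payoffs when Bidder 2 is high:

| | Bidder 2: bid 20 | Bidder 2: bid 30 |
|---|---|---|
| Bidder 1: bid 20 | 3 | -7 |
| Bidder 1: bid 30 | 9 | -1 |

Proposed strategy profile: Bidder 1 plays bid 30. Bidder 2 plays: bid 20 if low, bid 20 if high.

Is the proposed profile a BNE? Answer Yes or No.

Bidder 1 plays bid 30: E[bid 30] = 0.625·(10) + 0.375·(10) = 10; E[bid 20] = 11. Not best-responding. ✗
Bidder 2 (valuation low), facing bid 30: bid 20 gives 1, bid 30 gives 9. Proposed bid 20 is not best — profitable deviation exists. ✗
Bidder 2 (valuation high), facing bid 30: bid 20 gives 9, bid 30 gives -1. Proposed bid 20 is best. ✓

No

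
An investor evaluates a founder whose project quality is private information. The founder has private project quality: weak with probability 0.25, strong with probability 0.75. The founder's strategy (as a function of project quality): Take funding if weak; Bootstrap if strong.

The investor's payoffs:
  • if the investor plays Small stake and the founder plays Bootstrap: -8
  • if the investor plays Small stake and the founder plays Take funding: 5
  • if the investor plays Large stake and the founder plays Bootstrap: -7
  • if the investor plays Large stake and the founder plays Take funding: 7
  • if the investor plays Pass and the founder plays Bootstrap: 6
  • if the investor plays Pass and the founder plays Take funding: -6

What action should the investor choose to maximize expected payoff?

E[Small stake] = 0.25·(5) + 0.75·(-8) = -4.75
E[Large stake] = 0.25·(7) + 0.75·(-7) = -3.5
E[Pass] = 0.25·(-6) + 0.75·(6) = 3
Best response: Pass (3 is the largest).

Pass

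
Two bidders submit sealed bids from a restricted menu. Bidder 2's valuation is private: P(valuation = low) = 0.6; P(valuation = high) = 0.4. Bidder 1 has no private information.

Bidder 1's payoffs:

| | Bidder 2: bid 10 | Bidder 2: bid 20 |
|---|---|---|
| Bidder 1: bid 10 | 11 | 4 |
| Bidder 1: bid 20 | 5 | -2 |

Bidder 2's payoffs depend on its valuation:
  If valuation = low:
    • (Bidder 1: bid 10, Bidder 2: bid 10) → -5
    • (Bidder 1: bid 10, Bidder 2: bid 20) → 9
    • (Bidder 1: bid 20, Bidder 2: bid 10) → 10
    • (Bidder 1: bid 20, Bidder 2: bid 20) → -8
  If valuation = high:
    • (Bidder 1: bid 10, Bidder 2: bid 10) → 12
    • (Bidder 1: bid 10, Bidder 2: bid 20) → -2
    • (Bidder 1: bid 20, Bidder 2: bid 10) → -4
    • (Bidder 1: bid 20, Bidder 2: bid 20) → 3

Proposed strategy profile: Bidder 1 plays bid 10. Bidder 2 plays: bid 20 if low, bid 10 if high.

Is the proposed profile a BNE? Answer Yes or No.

Yes

Bidder 1 plays bid 10: E[bid 10] = 0.6·(4) + 0.4·(11) = 6.8; E[bid 20] = 0.8. Best-responding. ✓
Bidder 2 (valuation low), facing bid 10: bid 10 gives -5, bid 20 gives 9. Proposed bid 20 is best. ✓
Bidder 2 (valuation high), facing bid 10: bid 10 gives 12, bid 20 gives -2. Proposed bid 10 is best. ✓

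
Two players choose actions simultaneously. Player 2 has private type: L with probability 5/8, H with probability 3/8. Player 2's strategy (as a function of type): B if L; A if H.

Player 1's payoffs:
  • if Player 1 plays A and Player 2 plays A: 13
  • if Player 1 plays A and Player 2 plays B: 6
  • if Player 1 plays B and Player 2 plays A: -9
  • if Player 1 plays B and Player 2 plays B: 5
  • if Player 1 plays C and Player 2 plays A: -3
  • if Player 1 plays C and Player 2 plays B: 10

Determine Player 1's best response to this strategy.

E[A] = 5/8·(6) + 3/8·(13) = 69/8
E[B] = 5/8·(5) + 3/8·(-9) = -1/4
E[C] = 5/8·(10) + 3/8·(-3) = 41/8
Best response: A (69/8 is the largest).

A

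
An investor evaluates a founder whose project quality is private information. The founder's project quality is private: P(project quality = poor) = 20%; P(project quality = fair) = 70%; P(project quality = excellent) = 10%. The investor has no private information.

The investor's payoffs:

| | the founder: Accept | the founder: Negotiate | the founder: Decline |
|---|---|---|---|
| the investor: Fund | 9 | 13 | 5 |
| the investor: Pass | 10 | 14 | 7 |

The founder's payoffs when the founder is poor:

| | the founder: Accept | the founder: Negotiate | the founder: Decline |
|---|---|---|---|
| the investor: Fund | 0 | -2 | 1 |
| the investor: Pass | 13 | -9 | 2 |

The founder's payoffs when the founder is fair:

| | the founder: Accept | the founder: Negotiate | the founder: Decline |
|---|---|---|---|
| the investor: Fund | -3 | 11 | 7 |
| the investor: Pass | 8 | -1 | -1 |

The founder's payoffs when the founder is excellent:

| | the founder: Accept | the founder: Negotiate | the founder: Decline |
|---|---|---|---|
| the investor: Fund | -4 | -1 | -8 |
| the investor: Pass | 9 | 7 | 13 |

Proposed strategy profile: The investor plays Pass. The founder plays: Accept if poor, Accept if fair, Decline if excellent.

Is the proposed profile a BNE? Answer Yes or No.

Yes

The investor plays Pass: E[Pass] = 0.2·(10) + 0.7·(10) + 0.1·(7) = 9.7; E[Fund] = 8.6. Best-responding. ✓
The founder (project quality poor), facing Pass: Accept gives 13, Negotiate gives -9, Decline gives 2. Proposed Accept is best. ✓
The founder (project quality fair), facing Pass: Accept gives 8, Negotiate gives -1, Decline gives -1. Proposed Accept is best. ✓
The founder (project quality excellent), facing Pass: Accept gives 9, Negotiate gives 7, Decline gives 13. Proposed Decline is best. ✓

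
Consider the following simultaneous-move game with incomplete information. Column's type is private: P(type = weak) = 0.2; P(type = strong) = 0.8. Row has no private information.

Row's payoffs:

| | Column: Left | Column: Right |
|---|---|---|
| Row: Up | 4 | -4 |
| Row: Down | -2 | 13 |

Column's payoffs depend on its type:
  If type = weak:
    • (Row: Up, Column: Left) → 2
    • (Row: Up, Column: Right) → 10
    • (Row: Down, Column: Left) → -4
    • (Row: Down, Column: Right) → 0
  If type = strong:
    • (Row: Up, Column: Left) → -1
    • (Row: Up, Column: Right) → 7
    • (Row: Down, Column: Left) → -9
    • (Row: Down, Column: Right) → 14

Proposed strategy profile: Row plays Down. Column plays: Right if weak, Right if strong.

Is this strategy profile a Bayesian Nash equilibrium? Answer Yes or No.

Yes

Row plays Down: E[Down] = 0.2·(13) + 0.8·(13) = 13; E[Up] = -4. Best-responding. ✓
Column (type weak), facing Down: Left gives -4, Right gives 0. Proposed Right is best. ✓
Column (type strong), facing Down: Left gives -9, Right gives 14. Proposed Right is best. ✓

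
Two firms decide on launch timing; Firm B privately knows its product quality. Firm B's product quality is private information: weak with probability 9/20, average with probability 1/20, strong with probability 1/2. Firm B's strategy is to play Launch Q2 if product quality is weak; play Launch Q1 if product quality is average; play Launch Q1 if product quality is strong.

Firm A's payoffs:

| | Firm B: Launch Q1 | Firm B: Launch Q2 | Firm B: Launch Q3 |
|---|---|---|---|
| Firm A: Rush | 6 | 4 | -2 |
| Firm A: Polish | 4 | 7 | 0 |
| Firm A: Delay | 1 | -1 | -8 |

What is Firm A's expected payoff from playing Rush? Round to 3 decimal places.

5.100

Take the expectation over Firm B's product quality, weighting each type's action by its prior probability.
E[Rush] = 9/20·4 + 1/20·6 + 1/2·6 = 9/5 + 3/10 + 3 = 51/10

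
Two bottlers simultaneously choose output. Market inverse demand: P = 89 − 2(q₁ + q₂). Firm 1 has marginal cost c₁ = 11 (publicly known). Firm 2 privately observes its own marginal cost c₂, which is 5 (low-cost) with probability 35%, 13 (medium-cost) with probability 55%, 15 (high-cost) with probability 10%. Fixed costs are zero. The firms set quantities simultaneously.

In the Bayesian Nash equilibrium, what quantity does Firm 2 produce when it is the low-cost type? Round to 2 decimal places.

Each type of Firm 2 best-responds to q₁; Firm 1 best-responds to the expected q₂ over Firm 2's types.
Firm 2 with cost c maximizes (89 − 2(q₁+q₂) − c)·q₂, giving q₂(c) = (89 − c − 2q₁)/4.
E[c₂] = 0.35·5 + 0.55·13 + 0.1·15 = 10.4
Firm 1's FOC against E[q₂] yields q₁ = (89 − 2·11 + E[c₂])/6 = (89 − 22 + 10.4)/6 = 12.9.
q₂(low-cost) = (89 − 5 − 2·12.9)/4 = 14.55.

14.55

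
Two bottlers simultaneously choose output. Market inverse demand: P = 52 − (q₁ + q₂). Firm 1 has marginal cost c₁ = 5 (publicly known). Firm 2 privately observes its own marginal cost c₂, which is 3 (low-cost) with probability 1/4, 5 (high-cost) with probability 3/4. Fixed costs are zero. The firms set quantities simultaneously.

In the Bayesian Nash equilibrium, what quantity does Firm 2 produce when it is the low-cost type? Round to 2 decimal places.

16.75

Type-c best response for Firm 2: q₂(c) = (52 − c)/2 − q₁/2.
Firm 1 maximizes expected profit; its first-order condition is 52 − 2q₁ − E[q₂] − 5 = 0.
Substituting E[q₂] and solving: E[c₂] = 4.5, so q₁ = (52 − 2·5 + 4.5)/3 = 15.5.
q₂(low-cost) = (52 − 3 − 15.5)/2 = 16.75.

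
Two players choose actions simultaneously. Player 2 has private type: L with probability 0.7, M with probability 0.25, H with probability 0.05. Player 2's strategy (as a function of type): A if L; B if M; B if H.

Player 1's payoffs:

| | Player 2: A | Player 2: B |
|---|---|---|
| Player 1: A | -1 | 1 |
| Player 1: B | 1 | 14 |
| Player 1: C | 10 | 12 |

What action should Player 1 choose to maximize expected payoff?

C

Compute Player 1's expected payoff for each action, taking the expectation over Player 2's type.
E[A] = 0.7·(-1) + 0.25·(1) + 0.05·(1) = -0.4
E[B] = 0.7·(1) + 0.25·(14) + 0.05·(14) = 4.9
E[C] = 0.7·(10) + 0.25·(12) + 0.05·(12) = 10.6
Best response: C (10.6 is the largest).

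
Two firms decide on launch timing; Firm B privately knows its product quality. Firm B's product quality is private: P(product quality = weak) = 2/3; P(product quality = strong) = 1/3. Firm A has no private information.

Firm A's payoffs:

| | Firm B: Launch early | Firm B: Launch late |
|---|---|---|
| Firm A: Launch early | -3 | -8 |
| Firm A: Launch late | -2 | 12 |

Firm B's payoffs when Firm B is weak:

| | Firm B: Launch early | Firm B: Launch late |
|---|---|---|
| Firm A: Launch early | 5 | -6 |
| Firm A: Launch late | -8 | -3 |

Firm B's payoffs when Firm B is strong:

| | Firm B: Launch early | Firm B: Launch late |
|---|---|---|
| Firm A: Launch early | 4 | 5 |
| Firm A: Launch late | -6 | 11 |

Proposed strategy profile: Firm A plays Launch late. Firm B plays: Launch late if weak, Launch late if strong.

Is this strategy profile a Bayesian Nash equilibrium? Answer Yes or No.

Yes

Firm A plays Launch late: E[Launch late] = 2/3·(12) + 1/3·(12) = 12; E[Launch early] = -8. Best-responding. ✓
Firm B (product quality weak), facing Launch late: Launch early gives -8, Launch late gives -3. Proposed Launch late is best. ✓
Firm B (product quality strong), facing Launch late: Launch early gives -6, Launch late gives 11. Proposed Launch late is best. ✓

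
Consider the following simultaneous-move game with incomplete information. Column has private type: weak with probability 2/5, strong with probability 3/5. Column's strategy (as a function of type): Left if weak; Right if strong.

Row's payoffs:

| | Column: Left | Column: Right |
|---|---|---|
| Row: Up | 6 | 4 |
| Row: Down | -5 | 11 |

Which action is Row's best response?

E[Up] = 2/5·(6) + 3/5·(4) = 24/5
E[Down] = 2/5·(-5) + 3/5·(11) = 23/5
Best response: Up (24/5 is the largest).

Up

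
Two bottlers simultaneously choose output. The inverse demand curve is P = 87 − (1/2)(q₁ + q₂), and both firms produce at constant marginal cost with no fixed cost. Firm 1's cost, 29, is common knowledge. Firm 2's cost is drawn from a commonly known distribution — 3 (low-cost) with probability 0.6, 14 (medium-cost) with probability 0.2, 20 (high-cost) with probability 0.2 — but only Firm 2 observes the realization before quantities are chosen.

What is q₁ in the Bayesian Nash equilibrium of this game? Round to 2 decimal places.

Firm 2 with cost c maximizes (87 − (1/2)(q₁+q₂) − c)·q₂, giving q₂(c) = (87 − c − (1/2)q₁).
E[c₂] = 0.6·3 + 0.2·14 + 0.2·20 = 8.6
Firm 1's FOC against E[q₂] yields q₁ = (87 − 2·29 + E[c₂])/(3/2) = (87 − 58 + 8.6)/(3/2) = 25.0667.

25.07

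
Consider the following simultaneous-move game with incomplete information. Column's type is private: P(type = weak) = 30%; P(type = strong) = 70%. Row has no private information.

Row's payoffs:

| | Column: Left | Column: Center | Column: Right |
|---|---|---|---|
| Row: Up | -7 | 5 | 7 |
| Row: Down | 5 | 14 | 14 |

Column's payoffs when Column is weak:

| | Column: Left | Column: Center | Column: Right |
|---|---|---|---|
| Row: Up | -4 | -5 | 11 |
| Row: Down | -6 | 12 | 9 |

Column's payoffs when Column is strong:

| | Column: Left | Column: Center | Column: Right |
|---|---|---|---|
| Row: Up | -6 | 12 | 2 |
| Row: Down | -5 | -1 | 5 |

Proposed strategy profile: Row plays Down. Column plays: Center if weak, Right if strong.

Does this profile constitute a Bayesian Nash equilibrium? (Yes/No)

A profile is a BNE iff every type of every player is best-responding given beliefs about the other side.
Row plays Down: E[Down] = 0.3·(14) + 0.7·(14) = 14; E[Up] = 6.4. Best-responding. ✓
Column (type weak), facing Down: Left gives -6, Center gives 12, Right gives 9. Proposed Center is best. ✓
Column (type strong), facing Down: Left gives -5, Center gives -1, Right gives 5. Proposed Right is best. ✓

Yes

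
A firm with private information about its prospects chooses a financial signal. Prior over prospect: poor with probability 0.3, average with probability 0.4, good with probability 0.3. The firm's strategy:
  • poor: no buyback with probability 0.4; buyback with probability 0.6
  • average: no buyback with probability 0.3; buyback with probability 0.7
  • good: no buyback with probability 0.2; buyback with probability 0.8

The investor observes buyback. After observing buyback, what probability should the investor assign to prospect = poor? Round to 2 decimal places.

P(buyback) = 0.3·0.6 + 0.4·0.7 + 0.3·0.8 = 0.7
P(poor | buyback) = (0.3·0.6) / 0.7 = 0.18 / 0.7 = 0.257143

0.26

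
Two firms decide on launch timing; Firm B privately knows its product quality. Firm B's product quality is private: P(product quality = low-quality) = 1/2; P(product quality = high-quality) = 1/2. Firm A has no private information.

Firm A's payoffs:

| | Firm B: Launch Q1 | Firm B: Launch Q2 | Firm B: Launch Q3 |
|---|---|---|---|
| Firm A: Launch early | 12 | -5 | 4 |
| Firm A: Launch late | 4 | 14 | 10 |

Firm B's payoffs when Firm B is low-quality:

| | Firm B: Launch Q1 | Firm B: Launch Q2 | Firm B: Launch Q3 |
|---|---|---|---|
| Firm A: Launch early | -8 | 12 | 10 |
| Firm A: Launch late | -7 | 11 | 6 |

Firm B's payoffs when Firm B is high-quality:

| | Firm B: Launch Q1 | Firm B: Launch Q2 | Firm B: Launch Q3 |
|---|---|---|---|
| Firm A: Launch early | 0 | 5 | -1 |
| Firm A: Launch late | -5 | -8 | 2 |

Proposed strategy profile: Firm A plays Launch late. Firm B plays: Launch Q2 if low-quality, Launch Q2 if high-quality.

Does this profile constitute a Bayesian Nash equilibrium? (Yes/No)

A profile is a BNE iff every type of every player is best-responding given beliefs about the other side.
Firm A plays Launch late: E[Launch late] = 1/2·(14) + 1/2·(14) = 14; E[Launch early] = -5. Best-responding. ✓
Firm B (product quality low-quality), facing Launch late: Launch Q1 gives -7, Launch Q2 gives 11, Launch Q3 gives 6. Proposed Launch Q2 is best. ✓
Firm B (product quality high-quality), facing Launch late: Launch Q1 gives -5, Launch Q2 gives -8, Launch Q3 gives 2. Proposed Launch Q2 is not best — profitable deviation exists. ✗

No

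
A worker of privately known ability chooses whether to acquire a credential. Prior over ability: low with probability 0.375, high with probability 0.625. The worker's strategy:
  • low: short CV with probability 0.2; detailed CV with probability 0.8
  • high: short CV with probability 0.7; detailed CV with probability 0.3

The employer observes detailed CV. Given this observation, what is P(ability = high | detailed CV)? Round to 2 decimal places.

0.38

Apply Bayes' rule using the sender's strategy as the likelihood.
P(detailed CV) = 0.375·0.8 + 0.625·0.3 = 0.4875
P(high | detailed CV) = (0.625·0.3) / 0.4875 = 0.1875 / 0.4875 = 0.384615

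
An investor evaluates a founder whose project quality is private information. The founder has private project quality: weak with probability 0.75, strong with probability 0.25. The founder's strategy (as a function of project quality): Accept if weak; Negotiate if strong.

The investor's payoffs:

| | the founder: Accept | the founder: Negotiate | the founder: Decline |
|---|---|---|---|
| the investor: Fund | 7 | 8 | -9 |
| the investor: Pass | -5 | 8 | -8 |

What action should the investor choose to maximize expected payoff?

Fund

Compute the investor's expected payoff for each action, taking the expectation over the founder's type.
E[Fund] = 0.75·(7) + 0.25·(8) = 7.25
E[Pass] = 0.75·(-5) + 0.25·(8) = -1.75
Best response: Fund (7.25 is the largest).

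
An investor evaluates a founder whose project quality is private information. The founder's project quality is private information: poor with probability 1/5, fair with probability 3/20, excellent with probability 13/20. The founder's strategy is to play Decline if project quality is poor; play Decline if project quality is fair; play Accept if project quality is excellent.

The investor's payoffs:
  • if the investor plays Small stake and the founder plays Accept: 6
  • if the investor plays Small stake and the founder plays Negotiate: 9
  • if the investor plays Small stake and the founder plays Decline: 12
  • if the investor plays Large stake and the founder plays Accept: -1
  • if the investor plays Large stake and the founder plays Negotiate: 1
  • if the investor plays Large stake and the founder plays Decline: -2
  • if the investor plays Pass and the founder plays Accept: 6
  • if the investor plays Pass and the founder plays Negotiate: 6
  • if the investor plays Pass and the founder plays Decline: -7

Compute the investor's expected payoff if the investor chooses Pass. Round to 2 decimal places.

1.45

E[Pass] = 1/5·(-7) + 3/20·(-7) + 13/20·6 = (-7/5) + (-21/20) + 39/10 = 29/20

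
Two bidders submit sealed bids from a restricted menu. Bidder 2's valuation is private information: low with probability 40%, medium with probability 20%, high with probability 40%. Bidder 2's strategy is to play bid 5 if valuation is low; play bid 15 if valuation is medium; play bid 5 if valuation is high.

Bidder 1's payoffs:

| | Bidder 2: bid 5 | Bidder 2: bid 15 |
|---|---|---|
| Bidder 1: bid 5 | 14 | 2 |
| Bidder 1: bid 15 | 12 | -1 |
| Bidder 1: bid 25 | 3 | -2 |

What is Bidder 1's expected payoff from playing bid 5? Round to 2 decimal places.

E[bid 5] = 0.4·14 + 0.2·2 + 0.4·14 = 5.6 + 0.4 + 5.6 = 11.6

11.60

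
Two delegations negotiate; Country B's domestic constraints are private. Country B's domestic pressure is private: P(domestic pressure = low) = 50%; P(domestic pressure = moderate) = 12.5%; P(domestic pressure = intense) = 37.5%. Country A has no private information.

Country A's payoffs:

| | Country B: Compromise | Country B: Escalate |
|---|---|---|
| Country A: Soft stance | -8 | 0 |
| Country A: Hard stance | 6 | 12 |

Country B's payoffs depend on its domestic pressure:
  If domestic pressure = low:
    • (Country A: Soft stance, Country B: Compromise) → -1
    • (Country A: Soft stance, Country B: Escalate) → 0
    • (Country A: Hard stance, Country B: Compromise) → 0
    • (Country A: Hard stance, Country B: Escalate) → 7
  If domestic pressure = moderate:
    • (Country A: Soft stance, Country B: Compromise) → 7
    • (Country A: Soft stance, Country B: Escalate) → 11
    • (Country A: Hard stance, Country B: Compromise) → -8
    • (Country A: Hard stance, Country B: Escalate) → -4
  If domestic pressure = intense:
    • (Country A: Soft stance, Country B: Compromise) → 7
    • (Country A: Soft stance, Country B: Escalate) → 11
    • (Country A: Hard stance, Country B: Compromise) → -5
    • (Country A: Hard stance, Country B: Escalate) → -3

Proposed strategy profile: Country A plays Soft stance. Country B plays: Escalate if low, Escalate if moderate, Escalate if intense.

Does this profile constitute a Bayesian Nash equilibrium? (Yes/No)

Country A plays Soft stance: E[Soft stance] = 0.5·(0) + 0.125·(0) + 0.375·(0) = 0; E[Hard stance] = 12. Not best-responding. ✗
Country B (domestic pressure low), facing Soft stance: Compromise gives -1, Escalate gives 0. Proposed Escalate is best. ✓
Country B (domestic pressure moderate), facing Soft stance: Compromise gives 7, Escalate gives 11. Proposed Escalate is best. ✓
Country B (domestic pressure intense), facing Soft stance: Compromise gives 7, Escalate gives 11. Proposed Escalate is best. ✓

No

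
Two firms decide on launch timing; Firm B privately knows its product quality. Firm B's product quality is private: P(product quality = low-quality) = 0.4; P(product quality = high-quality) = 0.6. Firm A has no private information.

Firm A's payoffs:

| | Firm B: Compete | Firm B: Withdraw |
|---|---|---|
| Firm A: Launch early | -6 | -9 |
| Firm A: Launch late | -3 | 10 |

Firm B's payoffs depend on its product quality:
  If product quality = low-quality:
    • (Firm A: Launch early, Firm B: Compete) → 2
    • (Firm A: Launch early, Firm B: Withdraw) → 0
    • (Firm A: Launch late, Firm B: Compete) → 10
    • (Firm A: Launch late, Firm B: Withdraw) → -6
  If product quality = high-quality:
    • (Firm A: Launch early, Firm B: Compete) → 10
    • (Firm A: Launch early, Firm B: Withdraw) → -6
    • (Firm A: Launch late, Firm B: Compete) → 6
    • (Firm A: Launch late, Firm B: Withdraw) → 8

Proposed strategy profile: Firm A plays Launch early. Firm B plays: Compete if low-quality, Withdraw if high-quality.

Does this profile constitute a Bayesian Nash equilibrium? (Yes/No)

Firm A plays Launch early: E[Launch early] = 0.4·(-6) + 0.6·(-9) = -7.8; E[Launch late] = 4.8. Not best-responding. ✗
Firm B (product quality low-quality), facing Launch early: Compete gives 2, Withdraw gives 0. Proposed Compete is best. ✓
Firm B (product quality high-quality), facing Launch early: Compete gives 10, Withdraw gives -6. Proposed Withdraw is not best — profitable deviation exists. ✗

No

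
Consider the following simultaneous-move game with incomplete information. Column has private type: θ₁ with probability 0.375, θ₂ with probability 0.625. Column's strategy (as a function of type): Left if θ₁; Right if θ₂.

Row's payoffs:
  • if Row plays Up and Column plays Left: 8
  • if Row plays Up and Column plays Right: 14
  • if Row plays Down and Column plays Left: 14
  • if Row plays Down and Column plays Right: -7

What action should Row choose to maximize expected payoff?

Up

Compute Row's expected payoff for each action, taking the expectation over Column's type.
E[Up] = 0.375·(8) + 0.625·(14) = 11.75
E[Down] = 0.375·(14) + 0.625·(-7) = 0.875
Best response: Up (11.75 is the largest).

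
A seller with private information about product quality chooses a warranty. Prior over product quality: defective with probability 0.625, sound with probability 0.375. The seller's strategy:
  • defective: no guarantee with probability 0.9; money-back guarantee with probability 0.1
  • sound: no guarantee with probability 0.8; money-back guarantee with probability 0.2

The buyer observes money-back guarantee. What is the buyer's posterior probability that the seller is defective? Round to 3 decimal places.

0.455

Apply Bayes' rule using the sender's strategy as the likelihood.
P(money-back guarantee) = 0.625·0.1 + 0.375·0.2 = 0.1375
P(defective | money-back guarantee) = (0.625·0.1) / 0.1375 = 0.0625 / 0.1375 = 0.454545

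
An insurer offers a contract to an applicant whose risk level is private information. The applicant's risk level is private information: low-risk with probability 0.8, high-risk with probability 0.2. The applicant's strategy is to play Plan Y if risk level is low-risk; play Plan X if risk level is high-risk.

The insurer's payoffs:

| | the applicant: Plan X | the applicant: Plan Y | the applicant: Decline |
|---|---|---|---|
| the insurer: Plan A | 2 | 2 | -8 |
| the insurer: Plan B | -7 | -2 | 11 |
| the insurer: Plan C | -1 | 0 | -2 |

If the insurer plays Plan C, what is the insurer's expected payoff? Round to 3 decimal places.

-0.200

Take the expectation over the applicant's risk level, weighting each type's action by its prior probability.
E[Plan C] = 0.8·0 + 0.2·(-1) = 0 + (-0.2) = -0.2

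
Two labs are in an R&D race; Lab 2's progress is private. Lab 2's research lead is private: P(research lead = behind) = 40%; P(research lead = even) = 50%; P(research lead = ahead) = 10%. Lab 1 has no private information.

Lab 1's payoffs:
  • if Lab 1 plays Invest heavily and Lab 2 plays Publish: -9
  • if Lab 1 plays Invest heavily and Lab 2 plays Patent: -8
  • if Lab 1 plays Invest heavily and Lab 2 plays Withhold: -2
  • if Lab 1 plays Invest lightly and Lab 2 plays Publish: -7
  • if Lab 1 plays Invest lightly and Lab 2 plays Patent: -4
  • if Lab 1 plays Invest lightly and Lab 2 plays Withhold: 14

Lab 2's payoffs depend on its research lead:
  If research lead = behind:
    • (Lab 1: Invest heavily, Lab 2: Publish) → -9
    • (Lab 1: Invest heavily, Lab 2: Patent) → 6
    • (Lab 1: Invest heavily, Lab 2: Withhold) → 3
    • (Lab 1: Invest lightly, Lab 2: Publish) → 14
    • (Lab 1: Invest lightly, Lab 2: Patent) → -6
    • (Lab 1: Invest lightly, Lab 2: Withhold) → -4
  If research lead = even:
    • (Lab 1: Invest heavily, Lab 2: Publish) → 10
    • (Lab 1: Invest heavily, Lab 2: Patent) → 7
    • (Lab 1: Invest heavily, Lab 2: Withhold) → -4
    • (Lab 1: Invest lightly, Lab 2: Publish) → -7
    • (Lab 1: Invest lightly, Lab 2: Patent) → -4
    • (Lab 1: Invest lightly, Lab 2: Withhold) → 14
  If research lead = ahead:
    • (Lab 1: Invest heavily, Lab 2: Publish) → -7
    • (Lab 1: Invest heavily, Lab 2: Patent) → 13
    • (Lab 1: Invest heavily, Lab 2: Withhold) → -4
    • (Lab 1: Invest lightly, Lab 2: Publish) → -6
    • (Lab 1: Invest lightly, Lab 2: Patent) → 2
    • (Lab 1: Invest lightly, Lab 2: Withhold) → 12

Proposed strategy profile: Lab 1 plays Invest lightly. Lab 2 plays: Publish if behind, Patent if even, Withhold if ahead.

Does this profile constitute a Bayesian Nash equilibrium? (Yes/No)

No

Lab 1 plays Invest lightly: E[Invest lightly] = 0.4·(-7) + 0.5·(-4) + 0.1·(14) = -3.4; E[Invest heavily] = -7.8. Best-responding. ✓
Lab 2 (research lead behind), facing Invest lightly: Publish gives 14, Patent gives -6, Withhold gives -4. Proposed Publish is best. ✓
Lab 2 (research lead even), facing Invest lightly: Publish gives -7, Patent gives -4, Withhold gives 14. Proposed Patent is not best — profitable deviation exists. ✗
Lab 2 (research lead ahead), facing Invest lightly: Publish gives -6, Patent gives 2, Withhold gives 12. Proposed Withhold is best. ✓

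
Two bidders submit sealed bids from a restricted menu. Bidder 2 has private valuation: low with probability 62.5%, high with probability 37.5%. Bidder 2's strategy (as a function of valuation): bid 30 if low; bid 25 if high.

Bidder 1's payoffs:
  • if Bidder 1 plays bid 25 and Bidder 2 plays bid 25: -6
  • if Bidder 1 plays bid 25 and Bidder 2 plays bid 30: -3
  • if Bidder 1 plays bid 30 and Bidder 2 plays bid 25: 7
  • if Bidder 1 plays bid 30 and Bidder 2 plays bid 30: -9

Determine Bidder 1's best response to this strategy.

bid 30

E[bid 25] = 0.625·(-3) + 0.375·(-6) = -4.125
E[bid 30] = 0.625·(-9) + 0.375·(7) = -3
Best response: bid 30 (-3 is the largest).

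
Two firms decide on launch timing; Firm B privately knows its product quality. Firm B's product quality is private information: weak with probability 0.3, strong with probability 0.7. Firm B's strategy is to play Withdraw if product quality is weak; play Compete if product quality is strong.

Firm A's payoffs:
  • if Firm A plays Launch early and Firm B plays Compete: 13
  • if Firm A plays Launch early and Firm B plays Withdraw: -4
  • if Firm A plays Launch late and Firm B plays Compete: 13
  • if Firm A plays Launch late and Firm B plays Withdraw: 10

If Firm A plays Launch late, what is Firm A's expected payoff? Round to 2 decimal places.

12.10

E[Launch late] = 0.3·10 + 0.7·13 = 3 + 9.1 = 12.1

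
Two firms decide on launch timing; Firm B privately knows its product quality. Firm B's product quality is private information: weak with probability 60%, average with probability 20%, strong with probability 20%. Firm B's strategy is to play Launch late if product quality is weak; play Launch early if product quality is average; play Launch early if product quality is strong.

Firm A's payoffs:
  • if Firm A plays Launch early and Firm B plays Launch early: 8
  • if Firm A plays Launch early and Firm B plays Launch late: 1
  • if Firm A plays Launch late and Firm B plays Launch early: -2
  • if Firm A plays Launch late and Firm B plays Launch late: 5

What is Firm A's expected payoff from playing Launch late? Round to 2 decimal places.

2.20

E[Launch late] = 0.6·5 + 0.2·(-2) + 0.2·(-2) = 3 + (-0.4) + (-0.4) = 2.2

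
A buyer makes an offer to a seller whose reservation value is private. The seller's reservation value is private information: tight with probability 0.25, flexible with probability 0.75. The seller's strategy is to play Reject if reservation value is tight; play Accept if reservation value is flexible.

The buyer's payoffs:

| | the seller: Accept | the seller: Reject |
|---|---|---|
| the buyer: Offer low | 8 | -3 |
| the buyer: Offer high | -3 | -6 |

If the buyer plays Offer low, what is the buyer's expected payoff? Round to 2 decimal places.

5.25

Take the expectation over the seller's reservation value, weighting each type's action by its prior probability.
E[Offer low] = 0.25·(-3) + 0.75·8 = (-0.75) + 6 = 5.25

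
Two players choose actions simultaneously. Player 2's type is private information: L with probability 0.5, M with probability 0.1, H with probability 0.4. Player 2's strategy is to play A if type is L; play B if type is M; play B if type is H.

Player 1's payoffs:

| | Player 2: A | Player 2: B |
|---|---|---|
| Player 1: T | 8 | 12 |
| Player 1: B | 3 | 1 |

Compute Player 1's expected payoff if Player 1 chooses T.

E[T] = 0.5·8 + 0.1·12 + 0.4·12 = 4 + 1.2 + 4.8 = 10

10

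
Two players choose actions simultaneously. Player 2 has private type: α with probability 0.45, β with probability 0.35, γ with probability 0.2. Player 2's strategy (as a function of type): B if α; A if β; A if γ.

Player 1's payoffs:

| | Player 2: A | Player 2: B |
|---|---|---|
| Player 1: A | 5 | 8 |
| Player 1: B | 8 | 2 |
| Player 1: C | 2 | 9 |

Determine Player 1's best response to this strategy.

A

Compute Player 1's expected payoff for each action, taking the expectation over Player 2's type.
E[A] = 0.45·(8) + 0.35·(5) + 0.2·(5) = 6.35
E[B] = 0.45·(2) + 0.35·(8) + 0.2·(8) = 5.3
E[C] = 0.45·(9) + 0.35·(2) + 0.2·(2) = 5.15
Best response: A (6.35 is the largest).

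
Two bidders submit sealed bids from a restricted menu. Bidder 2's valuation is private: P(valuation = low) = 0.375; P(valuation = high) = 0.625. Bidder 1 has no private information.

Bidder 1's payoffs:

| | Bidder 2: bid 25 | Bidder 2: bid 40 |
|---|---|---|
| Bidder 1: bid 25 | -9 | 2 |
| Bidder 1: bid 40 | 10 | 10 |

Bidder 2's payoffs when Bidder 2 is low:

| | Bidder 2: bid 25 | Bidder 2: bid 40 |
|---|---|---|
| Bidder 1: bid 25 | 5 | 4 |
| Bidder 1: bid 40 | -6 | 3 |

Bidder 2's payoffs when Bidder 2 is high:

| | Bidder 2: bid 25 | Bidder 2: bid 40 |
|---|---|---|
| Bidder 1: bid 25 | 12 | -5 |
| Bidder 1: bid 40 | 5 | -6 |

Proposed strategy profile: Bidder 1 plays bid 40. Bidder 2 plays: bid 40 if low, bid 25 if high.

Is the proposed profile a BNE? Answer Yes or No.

Bidder 1 plays bid 40: E[bid 40] = 0.375·(10) + 0.625·(10) = 10; E[bid 25] = -4.875. Best-responding. ✓
Bidder 2 (valuation low), facing bid 40: bid 25 gives -6, bid 40 gives 3. Proposed bid 40 is best. ✓
Bidder 2 (valuation high), facing bid 40: bid 25 gives 5, bid 40 gives -6. Proposed bid 25 is best. ✓

Yes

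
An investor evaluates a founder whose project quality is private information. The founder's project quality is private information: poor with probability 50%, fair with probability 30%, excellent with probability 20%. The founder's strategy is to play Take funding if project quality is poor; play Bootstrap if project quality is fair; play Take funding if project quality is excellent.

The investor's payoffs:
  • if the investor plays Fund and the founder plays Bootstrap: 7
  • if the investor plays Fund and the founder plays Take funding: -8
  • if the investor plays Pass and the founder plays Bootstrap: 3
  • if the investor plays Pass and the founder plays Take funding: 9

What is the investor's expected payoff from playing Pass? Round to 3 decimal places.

Take the expectation over the founder's project quality, weighting each type's action by its prior probability.
E[Pass] = 0.5·9 + 0.3·3 + 0.2·9 = 4.5 + 0.9 + 1.8 = 7.2

7.200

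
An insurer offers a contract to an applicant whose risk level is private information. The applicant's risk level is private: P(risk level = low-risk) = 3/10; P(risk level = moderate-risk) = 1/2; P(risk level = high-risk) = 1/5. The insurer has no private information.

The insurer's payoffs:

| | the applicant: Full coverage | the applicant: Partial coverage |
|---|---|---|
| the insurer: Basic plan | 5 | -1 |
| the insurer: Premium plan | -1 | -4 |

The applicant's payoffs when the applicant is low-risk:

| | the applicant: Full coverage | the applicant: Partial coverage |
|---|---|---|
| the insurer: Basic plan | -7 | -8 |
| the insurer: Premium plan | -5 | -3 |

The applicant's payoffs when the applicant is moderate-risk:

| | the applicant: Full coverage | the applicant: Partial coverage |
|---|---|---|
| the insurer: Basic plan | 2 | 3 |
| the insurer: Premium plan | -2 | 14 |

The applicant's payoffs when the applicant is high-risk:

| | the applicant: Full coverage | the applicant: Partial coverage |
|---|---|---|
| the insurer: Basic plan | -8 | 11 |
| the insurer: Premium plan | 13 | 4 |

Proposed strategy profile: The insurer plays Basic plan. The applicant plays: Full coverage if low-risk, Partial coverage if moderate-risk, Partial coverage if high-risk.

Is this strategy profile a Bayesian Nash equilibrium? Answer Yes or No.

Yes

The insurer plays Basic plan: E[Basic plan] = 3/10·(5) + 1/2·(-1) + 1/5·(-1) = 4/5; E[Premium plan] = -31/10. Best-responding. ✓
The applicant (risk level low-risk), facing Basic plan: Full coverage gives -7, Partial coverage gives -8. Proposed Full coverage is best. ✓
The applicant (risk level moderate-risk), facing Basic plan: Full coverage gives 2, Partial coverage gives 3. Proposed Partial coverage is best. ✓
The applicant (risk level high-risk), facing Basic plan: Full coverage gives -8, Partial coverage gives 11. Proposed Partial coverage is best. ✓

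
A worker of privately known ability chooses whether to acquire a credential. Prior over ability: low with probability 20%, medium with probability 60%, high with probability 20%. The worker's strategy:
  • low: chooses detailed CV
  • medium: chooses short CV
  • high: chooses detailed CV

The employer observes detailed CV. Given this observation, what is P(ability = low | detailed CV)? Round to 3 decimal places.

0.500

P(detailed CV) = 0.2·1 + 0.6·0 + 0.2·1 = 0.4
P(low | detailed CV) = (0.2·1) / 0.4 = 0.2 / 0.4 = 0.5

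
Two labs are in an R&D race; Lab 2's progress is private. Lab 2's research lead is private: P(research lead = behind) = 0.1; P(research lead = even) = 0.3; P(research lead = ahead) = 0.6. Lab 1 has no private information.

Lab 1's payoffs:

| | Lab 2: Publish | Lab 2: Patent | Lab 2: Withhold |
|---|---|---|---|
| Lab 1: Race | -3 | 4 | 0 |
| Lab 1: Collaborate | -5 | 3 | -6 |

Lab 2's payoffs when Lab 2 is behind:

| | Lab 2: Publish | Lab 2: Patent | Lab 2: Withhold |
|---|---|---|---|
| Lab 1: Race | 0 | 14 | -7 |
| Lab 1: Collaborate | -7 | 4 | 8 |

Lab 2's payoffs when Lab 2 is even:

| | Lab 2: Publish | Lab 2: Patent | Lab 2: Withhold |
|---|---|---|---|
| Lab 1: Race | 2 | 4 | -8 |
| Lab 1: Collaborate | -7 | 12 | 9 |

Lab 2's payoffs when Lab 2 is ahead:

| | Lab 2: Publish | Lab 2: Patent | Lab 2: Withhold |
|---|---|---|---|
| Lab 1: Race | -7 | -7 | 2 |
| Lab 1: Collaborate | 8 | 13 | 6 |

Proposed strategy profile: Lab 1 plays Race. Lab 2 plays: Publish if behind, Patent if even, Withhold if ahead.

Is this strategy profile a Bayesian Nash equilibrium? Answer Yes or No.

No

A profile is a BNE iff every type of every player is best-responding given beliefs about the other side.
Lab 1 plays Race: E[Race] = 0.1·(-3) + 0.3·(4) + 0.6·(0) = 0.9; E[Collaborate] = -3.2. Best-responding. ✓
Lab 2 (research lead behind), facing Race: Publish gives 0, Patent gives 14, Withhold gives -7. Proposed Publish is not best — profitable deviation exists. ✗
Lab 2 (research lead even), facing Race: Publish gives 2, Patent gives 4, Withhold gives -8. Proposed Patent is best. ✓
Lab 2 (research lead ahead), facing Race: Publish gives -7, Patent gives -7, Withhold gives 2. Proposed Withhold is best. ✓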